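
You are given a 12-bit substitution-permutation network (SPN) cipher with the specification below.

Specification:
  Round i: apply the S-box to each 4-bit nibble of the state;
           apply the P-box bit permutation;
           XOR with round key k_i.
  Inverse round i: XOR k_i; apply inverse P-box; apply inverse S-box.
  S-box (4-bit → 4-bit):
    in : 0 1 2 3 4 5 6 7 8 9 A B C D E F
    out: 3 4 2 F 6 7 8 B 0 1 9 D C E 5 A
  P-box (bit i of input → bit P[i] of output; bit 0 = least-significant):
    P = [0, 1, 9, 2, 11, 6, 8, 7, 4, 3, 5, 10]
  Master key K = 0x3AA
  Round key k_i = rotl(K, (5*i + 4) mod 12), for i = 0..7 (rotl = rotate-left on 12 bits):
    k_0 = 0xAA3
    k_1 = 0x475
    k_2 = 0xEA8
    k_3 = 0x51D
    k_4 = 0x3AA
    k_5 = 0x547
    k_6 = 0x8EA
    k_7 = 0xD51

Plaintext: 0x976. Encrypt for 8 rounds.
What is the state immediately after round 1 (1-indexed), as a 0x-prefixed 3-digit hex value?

0x277

s_0 = plaintext = 0x976
s_1 = Round(s_0, k_0) = 0x277
s_2 = Round(s_1, k_1) = 0xCBA
s_3 = Round(s_2, k_2) = 0x30D
s_4 = Round(s_3, k_3) = 0xB63
s_5 = Round(s_4, k_4) = 0x51D
s_6 = Round(s_5, k_5) = 0x679
s_7 = Round(s_6, k_6) = 0x42B
s_8 = Round(s_7, k_7) = 0xF3C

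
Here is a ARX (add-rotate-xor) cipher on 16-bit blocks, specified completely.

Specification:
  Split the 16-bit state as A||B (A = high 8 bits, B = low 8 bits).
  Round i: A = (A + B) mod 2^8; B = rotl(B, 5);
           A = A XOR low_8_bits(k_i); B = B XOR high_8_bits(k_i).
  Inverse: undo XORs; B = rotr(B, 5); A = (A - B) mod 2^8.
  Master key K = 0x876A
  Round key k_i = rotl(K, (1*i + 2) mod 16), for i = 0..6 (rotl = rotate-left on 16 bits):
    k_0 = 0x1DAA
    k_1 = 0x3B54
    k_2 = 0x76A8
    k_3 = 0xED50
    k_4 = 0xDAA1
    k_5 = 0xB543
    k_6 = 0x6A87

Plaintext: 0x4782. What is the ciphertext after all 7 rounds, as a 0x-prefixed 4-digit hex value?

s_0 = plaintext = 0x4782
s_1 = Round(s_0, k_0) = 0x634D
s_2 = Round(s_1, k_1) = 0xE492
s_3 = Round(s_2, k_2) = 0xDE24
s_4 = Round(s_3, k_3) = 0x5269
s_5 = Round(s_4, k_4) = 0x1AF7
s_6 = Round(s_5, k_5) = 0x524B
s_7 = Round(s_6, k_6) = 0x1A03

0x1A03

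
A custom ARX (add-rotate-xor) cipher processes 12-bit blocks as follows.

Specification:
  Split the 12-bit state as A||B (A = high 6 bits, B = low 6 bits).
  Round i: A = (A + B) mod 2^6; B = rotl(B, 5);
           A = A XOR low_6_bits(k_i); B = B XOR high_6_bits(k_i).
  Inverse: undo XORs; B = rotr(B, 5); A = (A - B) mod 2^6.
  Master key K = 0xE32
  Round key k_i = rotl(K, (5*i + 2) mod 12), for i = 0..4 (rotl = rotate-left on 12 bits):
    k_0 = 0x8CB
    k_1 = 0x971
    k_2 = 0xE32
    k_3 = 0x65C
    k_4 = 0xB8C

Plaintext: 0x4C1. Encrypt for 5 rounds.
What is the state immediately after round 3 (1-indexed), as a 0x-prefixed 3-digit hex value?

0x97A

s_0 = plaintext = 0x4C1
s_1 = Round(s_0, k_0) = 0x7C3
s_2 = Round(s_1, k_1) = 0x4C4
s_3 = Round(s_2, k_2) = 0x97A
s_4 = Round(s_3, k_3) = 0x0C4
s_5 = Round(s_4, k_4) = 0x2EC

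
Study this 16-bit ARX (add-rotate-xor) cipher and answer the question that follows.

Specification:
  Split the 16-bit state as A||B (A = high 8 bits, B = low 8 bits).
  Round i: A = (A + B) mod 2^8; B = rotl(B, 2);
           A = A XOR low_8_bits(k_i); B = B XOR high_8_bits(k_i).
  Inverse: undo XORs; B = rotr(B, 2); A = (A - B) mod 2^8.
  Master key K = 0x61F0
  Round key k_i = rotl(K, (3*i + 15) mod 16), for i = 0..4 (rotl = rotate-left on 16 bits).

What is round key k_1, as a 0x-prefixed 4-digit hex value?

0x87C1

K = 0x61F0
k_0 = rotl(K, (3*0+15) mod 16) = rotl(K, 15) = 0x30F8
k_1 = rotl(K, (3*1+15) mod 16) = rotl(K, 2) = 0x87C1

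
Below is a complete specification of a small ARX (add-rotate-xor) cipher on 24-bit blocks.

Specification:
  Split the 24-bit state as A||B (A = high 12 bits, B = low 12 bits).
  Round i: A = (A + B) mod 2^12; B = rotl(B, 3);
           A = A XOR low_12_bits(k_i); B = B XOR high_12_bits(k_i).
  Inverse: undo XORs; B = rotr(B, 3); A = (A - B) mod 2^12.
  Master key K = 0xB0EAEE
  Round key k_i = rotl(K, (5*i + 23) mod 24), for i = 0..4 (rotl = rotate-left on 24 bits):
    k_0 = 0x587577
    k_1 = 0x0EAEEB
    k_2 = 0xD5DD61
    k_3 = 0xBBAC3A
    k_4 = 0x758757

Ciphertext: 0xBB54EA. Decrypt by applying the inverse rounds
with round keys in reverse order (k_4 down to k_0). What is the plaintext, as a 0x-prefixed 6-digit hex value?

s_0 = ciphertext = 0xBB54EA
s_1 = InvRound(s_0, k_4) = 0x86C476
s_2 = InvRound(s_1, k_3) = 0xA5D9F9
s_3 = InvRound(s_2, k_2) = 0xEA8894
s_4 = InvRound(s_3, k_1) = 0x334D0F
s_5 = InvRound(s_4, k_0) = 0x532111

0x532111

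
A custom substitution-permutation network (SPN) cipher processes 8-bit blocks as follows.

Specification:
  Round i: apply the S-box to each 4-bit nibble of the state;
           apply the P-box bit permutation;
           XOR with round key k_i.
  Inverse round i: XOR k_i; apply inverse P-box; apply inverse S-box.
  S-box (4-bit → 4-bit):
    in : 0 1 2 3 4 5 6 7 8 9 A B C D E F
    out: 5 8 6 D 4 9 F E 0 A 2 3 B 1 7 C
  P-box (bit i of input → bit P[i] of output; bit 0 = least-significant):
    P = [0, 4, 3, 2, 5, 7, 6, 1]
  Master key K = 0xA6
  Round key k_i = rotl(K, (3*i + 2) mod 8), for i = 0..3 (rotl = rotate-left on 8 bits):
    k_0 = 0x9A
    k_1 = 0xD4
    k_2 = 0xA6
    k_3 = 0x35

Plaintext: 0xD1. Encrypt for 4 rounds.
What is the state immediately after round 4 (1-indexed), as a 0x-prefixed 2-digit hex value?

0x70

s_0 = plaintext = 0xD1
s_1 = Round(s_0, k_0) = 0xBE
s_2 = Round(s_1, k_1) = 0x6D
s_3 = Round(s_2, k_2) = 0x45
s_4 = Round(s_3, k_3) = 0x70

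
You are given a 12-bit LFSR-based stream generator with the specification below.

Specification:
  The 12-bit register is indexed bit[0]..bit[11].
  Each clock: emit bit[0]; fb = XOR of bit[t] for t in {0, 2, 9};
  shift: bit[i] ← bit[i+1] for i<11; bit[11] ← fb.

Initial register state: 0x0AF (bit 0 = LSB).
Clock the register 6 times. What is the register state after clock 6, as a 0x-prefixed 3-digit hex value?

reg_0 = 0x0AF
clock 1: out=1, reg = 0x057
clock 2: out=1, reg = 0x02B
clock 3: out=1, reg = 0x815
clock 4: out=1, reg = 0x40A
clock 5: out=0, reg = 0x205
clock 6: out=1, reg = 0x902

0x902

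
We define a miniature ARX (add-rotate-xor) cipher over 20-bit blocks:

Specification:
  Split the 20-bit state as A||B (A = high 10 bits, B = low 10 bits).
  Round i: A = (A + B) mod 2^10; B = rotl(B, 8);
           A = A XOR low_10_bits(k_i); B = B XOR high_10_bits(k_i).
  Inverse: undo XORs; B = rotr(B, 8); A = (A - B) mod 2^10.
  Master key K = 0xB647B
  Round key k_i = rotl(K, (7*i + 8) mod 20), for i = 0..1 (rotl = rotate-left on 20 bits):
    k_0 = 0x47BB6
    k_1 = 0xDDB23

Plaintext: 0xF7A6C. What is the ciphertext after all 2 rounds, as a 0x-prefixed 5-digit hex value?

0x28A17

s_0 = plaintext = 0xF7A6C
s_1 = Round(s_0, k_0) = 0x7F185
s_2 = Round(s_1, k_1) = 0x28A17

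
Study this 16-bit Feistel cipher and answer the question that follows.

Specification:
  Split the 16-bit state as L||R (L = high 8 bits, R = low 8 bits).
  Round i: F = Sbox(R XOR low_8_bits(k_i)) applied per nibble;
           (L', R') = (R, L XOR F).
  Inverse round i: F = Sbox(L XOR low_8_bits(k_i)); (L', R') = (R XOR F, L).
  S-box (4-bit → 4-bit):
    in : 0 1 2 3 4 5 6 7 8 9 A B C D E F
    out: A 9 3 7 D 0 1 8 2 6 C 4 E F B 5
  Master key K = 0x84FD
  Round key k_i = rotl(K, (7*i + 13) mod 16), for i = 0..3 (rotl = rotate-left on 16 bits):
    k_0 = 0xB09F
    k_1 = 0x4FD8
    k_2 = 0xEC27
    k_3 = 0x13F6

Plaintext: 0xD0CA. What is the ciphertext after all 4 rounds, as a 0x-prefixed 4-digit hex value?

s_0 = plaintext = 0xD0CA
s_1 = Round(s_0, k_0) = 0xCAD0
s_2 = Round(s_1, k_1) = 0xD068
s_3 = Round(s_2, k_2) = 0x6805
s_4 = Round(s_3, k_3) = 0x053F

0x053F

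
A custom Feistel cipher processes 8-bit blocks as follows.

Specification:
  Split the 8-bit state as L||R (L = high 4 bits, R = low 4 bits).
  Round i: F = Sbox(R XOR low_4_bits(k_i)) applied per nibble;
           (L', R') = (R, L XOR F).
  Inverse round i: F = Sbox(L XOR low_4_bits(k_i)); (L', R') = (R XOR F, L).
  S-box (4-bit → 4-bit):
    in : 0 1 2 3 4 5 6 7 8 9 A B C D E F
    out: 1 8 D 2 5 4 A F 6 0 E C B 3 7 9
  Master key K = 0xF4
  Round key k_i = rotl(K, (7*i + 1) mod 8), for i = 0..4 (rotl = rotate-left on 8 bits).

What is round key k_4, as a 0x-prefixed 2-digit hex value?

0x9E

K = 0xF4
k_0 = rotl(K, (7*0+1) mod 8) = rotl(K, 1) = 0xE9
k_1 = rotl(K, (7*1+1) mod 8) = rotl(K, 0) = 0xF4
k_2 = rotl(K, (7*2+1) mod 8) = rotl(K, 7) = 0x7A
k_3 = rotl(K, (7*3+1) mod 8) = rotl(K, 6) = 0x3D
k_4 = rotl(K, (7*4+1) mod 8) = rotl(K, 5) = 0x9E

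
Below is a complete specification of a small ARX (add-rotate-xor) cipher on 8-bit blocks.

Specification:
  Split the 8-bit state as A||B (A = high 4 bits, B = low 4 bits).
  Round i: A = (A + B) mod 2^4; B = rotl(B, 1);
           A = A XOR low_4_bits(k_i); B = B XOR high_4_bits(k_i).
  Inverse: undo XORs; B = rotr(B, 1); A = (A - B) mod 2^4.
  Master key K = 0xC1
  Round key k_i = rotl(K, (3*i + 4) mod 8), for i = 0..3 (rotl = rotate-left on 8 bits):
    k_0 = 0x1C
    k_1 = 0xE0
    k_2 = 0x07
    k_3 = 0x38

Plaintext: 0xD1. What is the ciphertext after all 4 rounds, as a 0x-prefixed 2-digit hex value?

s_0 = plaintext = 0xD1
s_1 = Round(s_0, k_0) = 0x23
s_2 = Round(s_1, k_1) = 0x58
s_3 = Round(s_2, k_2) = 0xA1
s_4 = Round(s_3, k_3) = 0x31

0x31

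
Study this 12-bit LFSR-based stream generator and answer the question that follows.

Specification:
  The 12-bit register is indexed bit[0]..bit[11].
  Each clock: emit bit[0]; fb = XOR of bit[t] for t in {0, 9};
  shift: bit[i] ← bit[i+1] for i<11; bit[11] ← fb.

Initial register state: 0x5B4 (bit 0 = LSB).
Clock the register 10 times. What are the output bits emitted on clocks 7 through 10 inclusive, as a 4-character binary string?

0110

reg_0 = 0x5B4
clock 1: out=0, reg = 0x2DA
clock 2: out=0, reg = 0x96D
clock 3: out=1, reg = 0xCB6
clock 4: out=0, reg = 0x65B
clock 5: out=1, reg = 0x32D
clock 6: out=1, reg = 0x196
clock 7: out=0, reg = 0x0CB
clock 8: out=1, reg = 0x865
clock 9: out=1, reg = 0xC32
clock 10: out=0, reg = 0x619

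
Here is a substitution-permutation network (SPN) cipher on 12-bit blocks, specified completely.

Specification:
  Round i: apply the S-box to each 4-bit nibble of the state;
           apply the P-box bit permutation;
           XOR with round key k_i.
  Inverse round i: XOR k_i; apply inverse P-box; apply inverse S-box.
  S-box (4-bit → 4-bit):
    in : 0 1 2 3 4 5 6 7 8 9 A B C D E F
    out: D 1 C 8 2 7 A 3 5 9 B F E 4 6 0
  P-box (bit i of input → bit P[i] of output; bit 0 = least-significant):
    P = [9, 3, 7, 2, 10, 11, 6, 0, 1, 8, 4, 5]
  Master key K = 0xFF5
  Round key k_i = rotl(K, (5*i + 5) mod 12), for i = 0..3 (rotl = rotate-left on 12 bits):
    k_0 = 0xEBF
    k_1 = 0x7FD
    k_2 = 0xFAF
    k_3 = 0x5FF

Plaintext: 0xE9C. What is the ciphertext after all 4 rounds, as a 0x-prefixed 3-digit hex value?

0xD28

s_0 = plaintext = 0xE9C
s_1 = Round(s_0, k_0) = 0xB22
s_2 = Round(s_1, k_1) = 0x60A
s_3 = Round(s_2, k_2) = 0x8C2
s_4 = Round(s_3, k_3) = 0xD28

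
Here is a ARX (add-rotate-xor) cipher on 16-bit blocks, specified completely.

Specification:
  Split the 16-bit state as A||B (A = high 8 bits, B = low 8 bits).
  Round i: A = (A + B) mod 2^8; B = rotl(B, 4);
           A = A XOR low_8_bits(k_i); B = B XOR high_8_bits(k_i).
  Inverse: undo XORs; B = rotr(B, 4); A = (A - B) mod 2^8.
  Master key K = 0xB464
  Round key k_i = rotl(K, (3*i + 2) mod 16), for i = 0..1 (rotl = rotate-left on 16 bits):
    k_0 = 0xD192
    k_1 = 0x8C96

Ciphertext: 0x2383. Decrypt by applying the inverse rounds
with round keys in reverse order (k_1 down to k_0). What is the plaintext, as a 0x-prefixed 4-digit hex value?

0x4512

s_0 = ciphertext = 0x2383
s_1 = InvRound(s_0, k_1) = 0xC5F0
s_2 = InvRound(s_1, k_0) = 0x4512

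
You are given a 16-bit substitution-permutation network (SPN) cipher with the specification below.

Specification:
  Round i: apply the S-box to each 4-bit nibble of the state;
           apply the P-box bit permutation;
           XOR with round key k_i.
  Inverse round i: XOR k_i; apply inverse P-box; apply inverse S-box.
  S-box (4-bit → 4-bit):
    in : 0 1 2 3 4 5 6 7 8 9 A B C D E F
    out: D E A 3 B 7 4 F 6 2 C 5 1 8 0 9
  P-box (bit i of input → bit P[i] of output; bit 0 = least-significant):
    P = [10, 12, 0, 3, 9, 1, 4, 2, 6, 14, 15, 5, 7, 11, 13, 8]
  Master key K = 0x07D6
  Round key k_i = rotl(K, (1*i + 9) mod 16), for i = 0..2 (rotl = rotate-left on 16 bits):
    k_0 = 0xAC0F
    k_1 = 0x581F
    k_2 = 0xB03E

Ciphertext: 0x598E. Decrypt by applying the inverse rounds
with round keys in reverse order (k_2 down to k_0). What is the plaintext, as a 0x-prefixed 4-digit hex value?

0xA0C1

s_0 = ciphertext = 0x598E
s_1 = InvRound(s_0, k_2) = 0x716E
s_2 = InvRound(s_1, k_1) = 0x1F66
s_3 = InvRound(s_2, k_0) = 0xA0C1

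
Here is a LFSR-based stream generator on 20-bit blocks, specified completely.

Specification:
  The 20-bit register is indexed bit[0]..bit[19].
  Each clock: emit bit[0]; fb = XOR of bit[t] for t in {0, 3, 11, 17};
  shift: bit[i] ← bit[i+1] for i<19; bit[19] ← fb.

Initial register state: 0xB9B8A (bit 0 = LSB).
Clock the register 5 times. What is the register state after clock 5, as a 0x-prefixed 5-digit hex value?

reg_0 = 0xB9B8A
clock 1: out=0, reg = 0xDCDC5
clock 2: out=1, reg = 0x6E6E2
clock 3: out=0, reg = 0xB7371
clock 4: out=1, reg = 0x5B9B8
clock 5: out=0, reg = 0x2DCDC

0x2DCDC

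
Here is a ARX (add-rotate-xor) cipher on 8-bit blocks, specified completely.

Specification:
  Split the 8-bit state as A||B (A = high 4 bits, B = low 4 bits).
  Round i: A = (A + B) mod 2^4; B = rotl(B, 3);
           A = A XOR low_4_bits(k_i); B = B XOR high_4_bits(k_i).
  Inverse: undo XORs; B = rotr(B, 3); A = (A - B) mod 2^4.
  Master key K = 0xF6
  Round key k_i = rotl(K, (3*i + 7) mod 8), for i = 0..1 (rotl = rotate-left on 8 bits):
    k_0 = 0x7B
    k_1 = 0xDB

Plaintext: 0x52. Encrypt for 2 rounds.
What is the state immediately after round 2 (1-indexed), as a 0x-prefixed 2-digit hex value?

0x9E

s_0 = plaintext = 0x52
s_1 = Round(s_0, k_0) = 0xC6
s_2 = Round(s_1, k_1) = 0x9E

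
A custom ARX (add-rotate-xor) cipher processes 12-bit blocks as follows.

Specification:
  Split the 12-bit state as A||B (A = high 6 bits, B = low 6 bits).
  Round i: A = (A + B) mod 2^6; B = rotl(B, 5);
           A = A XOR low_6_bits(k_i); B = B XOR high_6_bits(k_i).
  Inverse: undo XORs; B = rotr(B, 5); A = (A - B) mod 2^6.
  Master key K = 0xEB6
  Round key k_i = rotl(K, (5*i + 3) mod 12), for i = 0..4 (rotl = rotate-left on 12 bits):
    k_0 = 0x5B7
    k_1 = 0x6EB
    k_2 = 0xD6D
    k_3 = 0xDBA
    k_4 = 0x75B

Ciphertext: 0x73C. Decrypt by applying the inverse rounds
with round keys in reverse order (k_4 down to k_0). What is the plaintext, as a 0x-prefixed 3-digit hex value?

s_0 = ciphertext = 0x73C
s_1 = InvRound(s_0, k_4) = 0x103
s_2 = InvRound(s_1, k_3) = 0x4EB
s_3 = InvRound(s_2, k_2) = 0x0BC
s_4 = InvRound(s_3, k_1) = 0x68F
s_5 = InvRound(s_4, k_0) = 0xEF2

0xEF2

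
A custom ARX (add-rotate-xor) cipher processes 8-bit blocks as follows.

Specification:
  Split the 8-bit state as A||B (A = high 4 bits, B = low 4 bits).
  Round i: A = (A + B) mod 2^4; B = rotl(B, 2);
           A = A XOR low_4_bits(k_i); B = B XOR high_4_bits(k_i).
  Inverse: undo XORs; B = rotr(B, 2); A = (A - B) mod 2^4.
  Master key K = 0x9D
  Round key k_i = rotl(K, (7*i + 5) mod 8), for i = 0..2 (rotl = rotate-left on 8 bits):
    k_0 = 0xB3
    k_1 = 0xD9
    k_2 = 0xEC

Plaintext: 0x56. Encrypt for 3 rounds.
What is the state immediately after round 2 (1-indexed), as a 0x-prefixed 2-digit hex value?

0x35

s_0 = plaintext = 0x56
s_1 = Round(s_0, k_0) = 0x82
s_2 = Round(s_1, k_1) = 0x35
s_3 = Round(s_2, k_2) = 0x4B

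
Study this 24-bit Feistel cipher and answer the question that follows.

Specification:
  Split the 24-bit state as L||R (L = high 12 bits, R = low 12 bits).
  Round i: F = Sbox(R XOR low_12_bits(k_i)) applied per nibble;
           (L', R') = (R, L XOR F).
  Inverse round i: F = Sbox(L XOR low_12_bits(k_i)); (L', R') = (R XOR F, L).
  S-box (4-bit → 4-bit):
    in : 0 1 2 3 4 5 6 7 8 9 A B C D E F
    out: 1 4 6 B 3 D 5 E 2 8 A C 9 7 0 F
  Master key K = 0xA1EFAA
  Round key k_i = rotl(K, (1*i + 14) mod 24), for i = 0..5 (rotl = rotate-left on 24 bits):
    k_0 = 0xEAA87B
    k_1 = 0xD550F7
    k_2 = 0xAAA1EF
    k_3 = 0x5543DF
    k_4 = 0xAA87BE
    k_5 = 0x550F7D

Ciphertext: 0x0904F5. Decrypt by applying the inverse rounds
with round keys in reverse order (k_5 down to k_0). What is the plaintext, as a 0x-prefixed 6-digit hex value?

s_0 = ciphertext = 0x0904F5
s_1 = InvRound(s_0, k_5) = 0xBF2090
s_2 = InvRound(s_1, k_4) = 0x9A9BF2
s_3 = InvRound(s_2, k_3) = 0x1179A9
s_4 = InvRound(s_3, k_2) = 0x85B117
s_5 = InvRound(s_4, k_1) = 0x3BE85B
s_6 = InvRound(s_5, k_0) = 0x4C63BE

0x4C63BE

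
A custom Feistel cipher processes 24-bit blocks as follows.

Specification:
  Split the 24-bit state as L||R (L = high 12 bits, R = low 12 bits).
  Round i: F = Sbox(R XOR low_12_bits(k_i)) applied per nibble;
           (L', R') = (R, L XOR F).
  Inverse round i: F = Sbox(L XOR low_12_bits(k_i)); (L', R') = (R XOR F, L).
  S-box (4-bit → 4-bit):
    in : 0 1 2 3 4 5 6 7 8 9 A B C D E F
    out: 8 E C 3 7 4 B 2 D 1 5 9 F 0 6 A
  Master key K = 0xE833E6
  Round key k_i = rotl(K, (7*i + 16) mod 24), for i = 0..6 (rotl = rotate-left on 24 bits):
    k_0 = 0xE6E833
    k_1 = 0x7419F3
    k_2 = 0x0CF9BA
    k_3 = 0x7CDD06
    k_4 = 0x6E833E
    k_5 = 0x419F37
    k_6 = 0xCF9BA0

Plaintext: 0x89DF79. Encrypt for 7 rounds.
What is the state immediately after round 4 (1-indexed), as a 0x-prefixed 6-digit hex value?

s_0 = plaintext = 0x89DF79
s_1 = Round(s_0, k_0) = 0xF79AE8
s_2 = Round(s_1, k_1) = 0xAE8C90
s_3 = Round(s_2, k_2) = 0xC90E2D
s_4 = Round(s_3, k_3) = 0xE2DF59
s_5 = Round(s_4, k_4) = 0xF5919F
s_6 = Round(s_5, k_5) = 0x19F904
s_7 = Round(s_6, k_6) = 0x904DC8

0xE2DF59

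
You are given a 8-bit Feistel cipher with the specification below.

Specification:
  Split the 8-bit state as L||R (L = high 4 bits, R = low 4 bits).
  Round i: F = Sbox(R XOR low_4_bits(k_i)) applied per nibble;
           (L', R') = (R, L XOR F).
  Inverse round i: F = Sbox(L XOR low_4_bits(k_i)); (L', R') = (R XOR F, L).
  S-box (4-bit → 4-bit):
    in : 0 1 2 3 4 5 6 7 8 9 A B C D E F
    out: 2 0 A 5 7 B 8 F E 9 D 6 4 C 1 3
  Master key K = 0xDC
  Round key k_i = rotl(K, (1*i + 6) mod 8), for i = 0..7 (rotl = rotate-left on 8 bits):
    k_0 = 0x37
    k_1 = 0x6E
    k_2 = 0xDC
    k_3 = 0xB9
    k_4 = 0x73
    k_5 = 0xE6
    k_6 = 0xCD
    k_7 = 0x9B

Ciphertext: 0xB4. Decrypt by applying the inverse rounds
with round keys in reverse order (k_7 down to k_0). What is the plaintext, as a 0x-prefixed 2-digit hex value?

s_0 = ciphertext = 0xB4
s_1 = InvRound(s_0, k_7) = 0x6B
s_2 = InvRound(s_1, k_6) = 0xD6
s_3 = InvRound(s_2, k_5) = 0x0D
s_4 = InvRound(s_3, k_4) = 0x80
s_5 = InvRound(s_4, k_3) = 0x08
s_6 = InvRound(s_5, k_2) = 0xC0
s_7 = InvRound(s_6, k_1) = 0xAC
s_8 = InvRound(s_7, k_0) = 0x0A

0x0A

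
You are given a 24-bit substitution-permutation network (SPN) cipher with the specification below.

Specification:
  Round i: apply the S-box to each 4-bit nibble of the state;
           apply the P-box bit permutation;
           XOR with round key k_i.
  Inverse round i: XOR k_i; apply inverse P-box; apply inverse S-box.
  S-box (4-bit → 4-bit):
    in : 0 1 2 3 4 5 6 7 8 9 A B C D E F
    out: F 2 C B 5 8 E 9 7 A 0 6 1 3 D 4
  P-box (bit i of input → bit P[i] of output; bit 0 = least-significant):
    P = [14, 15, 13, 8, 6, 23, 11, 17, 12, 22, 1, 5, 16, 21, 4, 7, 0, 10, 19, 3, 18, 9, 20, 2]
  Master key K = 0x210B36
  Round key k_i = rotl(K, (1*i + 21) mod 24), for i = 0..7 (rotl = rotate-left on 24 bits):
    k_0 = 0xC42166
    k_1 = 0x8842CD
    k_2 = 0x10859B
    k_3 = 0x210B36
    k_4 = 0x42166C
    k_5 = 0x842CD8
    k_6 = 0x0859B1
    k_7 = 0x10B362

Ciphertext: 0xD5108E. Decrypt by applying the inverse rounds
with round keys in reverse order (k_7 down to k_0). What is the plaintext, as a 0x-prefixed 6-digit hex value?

0x77D36E

s_0 = ciphertext = 0xD5108E
s_1 = InvRound(s_0, k_7) = 0x3579D6
s_2 = InvRound(s_1, k_6) = 0xE4D2CF
s_3 = InvRound(s_2, k_5) = 0x9DB8F8
s_4 = InvRound(s_3, k_4) = 0x0BE16B
s_5 = InvRound(s_4, k_3) = 0x9EBAE8
s_6 = InvRound(s_5, k_2) = 0xD8FE02
s_7 = InvRound(s_6, k_1) = 0x23584B
s_8 = InvRound(s_7, k_0) = 0x77D36E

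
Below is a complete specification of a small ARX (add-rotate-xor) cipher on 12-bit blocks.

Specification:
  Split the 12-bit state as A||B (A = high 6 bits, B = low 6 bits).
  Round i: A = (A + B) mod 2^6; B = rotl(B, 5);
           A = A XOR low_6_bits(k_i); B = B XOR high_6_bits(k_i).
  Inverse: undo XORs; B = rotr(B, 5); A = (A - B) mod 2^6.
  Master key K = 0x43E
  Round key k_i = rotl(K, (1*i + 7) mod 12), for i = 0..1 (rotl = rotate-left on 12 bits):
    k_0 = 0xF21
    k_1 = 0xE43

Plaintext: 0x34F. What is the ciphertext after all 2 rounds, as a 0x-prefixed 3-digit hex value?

s_0 = plaintext = 0x34F
s_1 = Round(s_0, k_0) = 0xF5B
s_2 = Round(s_1, k_1) = 0x6D4

0x6D4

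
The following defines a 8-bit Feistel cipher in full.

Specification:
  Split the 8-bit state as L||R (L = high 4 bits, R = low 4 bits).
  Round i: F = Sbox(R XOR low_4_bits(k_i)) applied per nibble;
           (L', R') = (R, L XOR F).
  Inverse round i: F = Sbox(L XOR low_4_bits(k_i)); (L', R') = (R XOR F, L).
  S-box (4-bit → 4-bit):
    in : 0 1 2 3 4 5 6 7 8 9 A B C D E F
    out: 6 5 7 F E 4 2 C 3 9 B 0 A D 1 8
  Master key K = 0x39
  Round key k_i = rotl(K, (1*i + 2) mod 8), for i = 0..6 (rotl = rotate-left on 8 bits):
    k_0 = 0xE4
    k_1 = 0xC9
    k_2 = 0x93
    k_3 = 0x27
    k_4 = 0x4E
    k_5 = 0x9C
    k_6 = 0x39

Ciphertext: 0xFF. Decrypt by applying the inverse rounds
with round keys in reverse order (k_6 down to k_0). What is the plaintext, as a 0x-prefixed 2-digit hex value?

s_0 = ciphertext = 0xFF
s_1 = InvRound(s_0, k_6) = 0xDF
s_2 = InvRound(s_1, k_5) = 0xAD
s_3 = InvRound(s_2, k_4) = 0x3A
s_4 = InvRound(s_3, k_3) = 0x43
s_5 = InvRound(s_4, k_2) = 0xF4
s_6 = InvRound(s_5, k_1) = 0x6F
s_7 = InvRound(s_6, k_0) = 0x86

0x86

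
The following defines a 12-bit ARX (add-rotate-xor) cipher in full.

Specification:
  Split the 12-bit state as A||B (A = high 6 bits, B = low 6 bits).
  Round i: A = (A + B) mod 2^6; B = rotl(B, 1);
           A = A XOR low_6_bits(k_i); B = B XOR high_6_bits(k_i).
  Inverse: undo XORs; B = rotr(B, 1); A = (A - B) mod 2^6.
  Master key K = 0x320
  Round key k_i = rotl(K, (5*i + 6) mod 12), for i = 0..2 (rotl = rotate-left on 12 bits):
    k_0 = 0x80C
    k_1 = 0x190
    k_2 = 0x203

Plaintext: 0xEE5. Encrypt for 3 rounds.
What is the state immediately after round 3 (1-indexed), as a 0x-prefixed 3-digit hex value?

0x6EA

s_0 = plaintext = 0xEE5
s_1 = Round(s_0, k_0) = 0xB2B
s_2 = Round(s_1, k_1) = 0x1D1
s_3 = Round(s_2, k_2) = 0x6EA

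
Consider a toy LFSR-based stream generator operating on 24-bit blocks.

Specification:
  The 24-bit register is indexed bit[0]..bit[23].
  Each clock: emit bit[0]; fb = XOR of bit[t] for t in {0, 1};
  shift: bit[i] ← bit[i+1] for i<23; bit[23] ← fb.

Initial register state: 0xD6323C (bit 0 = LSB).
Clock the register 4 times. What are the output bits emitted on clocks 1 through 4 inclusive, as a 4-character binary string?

0011

reg_0 = 0xD6323C
clock 1: out=0, reg = 0x6B191E
clock 2: out=0, reg = 0xB58C8F
clock 3: out=1, reg = 0x5AC647
clock 4: out=1, reg = 0x2D6323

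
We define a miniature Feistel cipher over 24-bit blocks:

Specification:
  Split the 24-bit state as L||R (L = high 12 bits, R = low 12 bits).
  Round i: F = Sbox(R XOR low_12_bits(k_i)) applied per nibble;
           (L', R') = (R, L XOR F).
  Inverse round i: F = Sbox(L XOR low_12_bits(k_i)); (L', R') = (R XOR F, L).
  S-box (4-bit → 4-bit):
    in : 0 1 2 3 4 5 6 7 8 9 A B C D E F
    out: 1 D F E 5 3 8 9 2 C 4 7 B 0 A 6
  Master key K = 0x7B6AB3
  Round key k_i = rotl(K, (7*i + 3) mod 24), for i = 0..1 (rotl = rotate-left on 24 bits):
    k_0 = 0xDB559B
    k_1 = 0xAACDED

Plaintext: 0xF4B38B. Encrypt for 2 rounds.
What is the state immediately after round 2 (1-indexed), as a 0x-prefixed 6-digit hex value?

s_0 = plaintext = 0xF4B38B
s_1 = Round(s_0, k_0) = 0x38B79A
s_2 = Round(s_1, k_1) = 0x79A712

0x79A712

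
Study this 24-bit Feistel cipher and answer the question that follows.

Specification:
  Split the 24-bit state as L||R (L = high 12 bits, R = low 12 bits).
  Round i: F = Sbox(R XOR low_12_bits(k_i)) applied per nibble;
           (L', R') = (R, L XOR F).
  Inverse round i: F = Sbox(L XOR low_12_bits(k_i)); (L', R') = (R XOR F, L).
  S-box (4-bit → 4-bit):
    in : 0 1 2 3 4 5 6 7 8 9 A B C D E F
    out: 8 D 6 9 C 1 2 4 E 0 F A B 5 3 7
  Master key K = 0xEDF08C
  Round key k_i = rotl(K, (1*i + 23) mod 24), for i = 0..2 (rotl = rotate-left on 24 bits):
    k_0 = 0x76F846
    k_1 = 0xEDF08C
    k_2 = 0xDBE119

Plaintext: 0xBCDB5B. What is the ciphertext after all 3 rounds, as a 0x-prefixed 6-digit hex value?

s_0 = plaintext = 0xBCDB5B
s_1 = Round(s_0, k_0) = 0xB5B218
s_2 = Round(s_1, k_1) = 0x218D57
s_3 = Round(s_2, k_2) = 0xD579DB

0xD579DB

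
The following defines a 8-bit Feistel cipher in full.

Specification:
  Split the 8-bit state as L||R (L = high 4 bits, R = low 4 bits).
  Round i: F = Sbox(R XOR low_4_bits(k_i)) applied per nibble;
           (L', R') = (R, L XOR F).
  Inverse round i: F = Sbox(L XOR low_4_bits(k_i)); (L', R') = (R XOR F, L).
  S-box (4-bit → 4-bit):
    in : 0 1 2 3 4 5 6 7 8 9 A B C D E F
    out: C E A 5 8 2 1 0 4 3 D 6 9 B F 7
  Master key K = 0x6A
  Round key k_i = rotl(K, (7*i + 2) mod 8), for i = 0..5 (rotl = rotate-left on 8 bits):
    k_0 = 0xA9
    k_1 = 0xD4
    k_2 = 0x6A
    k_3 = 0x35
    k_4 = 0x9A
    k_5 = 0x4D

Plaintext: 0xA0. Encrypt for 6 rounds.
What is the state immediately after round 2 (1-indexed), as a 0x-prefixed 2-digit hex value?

0x9B

s_0 = plaintext = 0xA0
s_1 = Round(s_0, k_0) = 0x09
s_2 = Round(s_1, k_1) = 0x9B
s_3 = Round(s_2, k_2) = 0xB7
s_4 = Round(s_3, k_3) = 0x71
s_5 = Round(s_4, k_4) = 0x11
s_6 = Round(s_5, k_5) = 0x18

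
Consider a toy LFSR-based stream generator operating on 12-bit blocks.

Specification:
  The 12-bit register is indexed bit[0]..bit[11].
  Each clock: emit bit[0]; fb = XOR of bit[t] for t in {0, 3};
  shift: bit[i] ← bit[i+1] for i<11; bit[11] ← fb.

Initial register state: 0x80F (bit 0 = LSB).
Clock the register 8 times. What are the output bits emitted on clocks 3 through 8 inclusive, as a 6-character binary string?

reg_0 = 0x80F
clock 1: out=1, reg = 0x407
clock 2: out=1, reg = 0xA03
clock 3: out=1, reg = 0xD01
clock 4: out=1, reg = 0xE80
clock 5: out=0, reg = 0x740
clock 6: out=0, reg = 0x3A0
clock 7: out=0, reg = 0x1D0
clock 8: out=0, reg = 0x0E8

110000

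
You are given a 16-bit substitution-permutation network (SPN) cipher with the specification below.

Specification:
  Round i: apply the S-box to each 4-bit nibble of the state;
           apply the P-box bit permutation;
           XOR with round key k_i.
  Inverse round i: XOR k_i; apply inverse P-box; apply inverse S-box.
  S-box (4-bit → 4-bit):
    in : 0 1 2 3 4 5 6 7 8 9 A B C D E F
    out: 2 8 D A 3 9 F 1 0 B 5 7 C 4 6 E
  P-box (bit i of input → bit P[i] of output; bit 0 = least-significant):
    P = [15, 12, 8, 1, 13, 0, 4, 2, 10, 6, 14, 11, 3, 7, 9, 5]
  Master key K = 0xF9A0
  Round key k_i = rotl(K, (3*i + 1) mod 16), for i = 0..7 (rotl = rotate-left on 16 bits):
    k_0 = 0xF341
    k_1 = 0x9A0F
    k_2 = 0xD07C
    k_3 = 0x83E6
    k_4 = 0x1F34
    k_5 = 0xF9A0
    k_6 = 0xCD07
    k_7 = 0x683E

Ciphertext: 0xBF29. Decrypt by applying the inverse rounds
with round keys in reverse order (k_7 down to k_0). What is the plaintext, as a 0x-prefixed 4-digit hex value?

0x8211

s_0 = ciphertext = 0xBF29
s_1 = InvRound(s_0, k_7) = 0xDAF6
s_2 = InvRound(s_1, k_6) = 0xF4EE
s_3 = InvRound(s_2, k_5) = 0x791C
s_4 = InvRound(s_3, k_4) = 0x2A78
s_5 = InvRound(s_4, k_3) = 0x4122
s_6 = InvRound(s_5, k_2) = 0x70C6
s_7 = InvRound(s_6, k_1) = 0xBF47
s_8 = InvRound(s_7, k_0) = 0x8211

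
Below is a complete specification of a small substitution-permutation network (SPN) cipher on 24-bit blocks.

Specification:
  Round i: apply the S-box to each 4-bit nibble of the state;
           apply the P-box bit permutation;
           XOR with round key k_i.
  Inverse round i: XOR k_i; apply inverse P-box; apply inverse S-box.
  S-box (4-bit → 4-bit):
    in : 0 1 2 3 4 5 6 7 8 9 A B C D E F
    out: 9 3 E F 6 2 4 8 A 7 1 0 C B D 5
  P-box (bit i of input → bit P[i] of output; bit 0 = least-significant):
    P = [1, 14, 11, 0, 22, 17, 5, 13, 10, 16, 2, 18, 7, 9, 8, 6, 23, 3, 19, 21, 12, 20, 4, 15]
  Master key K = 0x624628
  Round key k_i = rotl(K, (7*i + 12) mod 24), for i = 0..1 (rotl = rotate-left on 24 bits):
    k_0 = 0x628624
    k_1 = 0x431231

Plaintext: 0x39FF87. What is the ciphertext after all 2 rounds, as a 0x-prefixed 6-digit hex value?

s_0 = plaintext = 0x39FF87
s_1 = Round(s_0, k_0) = 0xF833B9
s_2 = Round(s_1, k_1) = 0x664DEF

0x664DEF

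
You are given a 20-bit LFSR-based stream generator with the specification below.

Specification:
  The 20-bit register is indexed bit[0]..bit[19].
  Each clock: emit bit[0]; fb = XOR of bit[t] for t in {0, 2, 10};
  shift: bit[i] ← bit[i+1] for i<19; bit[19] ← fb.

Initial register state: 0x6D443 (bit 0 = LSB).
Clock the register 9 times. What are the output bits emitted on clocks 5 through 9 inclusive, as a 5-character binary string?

reg_0 = 0x6D443
clock 1: out=1, reg = 0x36A21
clock 2: out=1, reg = 0x9B510
clock 3: out=0, reg = 0xCDA88
clock 4: out=0, reg = 0x66D44
clock 5: out=0, reg = 0x336A2
clock 6: out=0, reg = 0x99B51
clock 7: out=1, reg = 0xCCDA8
clock 8: out=0, reg = 0xE66D4
clock 9: out=0, reg = 0x7336A

00100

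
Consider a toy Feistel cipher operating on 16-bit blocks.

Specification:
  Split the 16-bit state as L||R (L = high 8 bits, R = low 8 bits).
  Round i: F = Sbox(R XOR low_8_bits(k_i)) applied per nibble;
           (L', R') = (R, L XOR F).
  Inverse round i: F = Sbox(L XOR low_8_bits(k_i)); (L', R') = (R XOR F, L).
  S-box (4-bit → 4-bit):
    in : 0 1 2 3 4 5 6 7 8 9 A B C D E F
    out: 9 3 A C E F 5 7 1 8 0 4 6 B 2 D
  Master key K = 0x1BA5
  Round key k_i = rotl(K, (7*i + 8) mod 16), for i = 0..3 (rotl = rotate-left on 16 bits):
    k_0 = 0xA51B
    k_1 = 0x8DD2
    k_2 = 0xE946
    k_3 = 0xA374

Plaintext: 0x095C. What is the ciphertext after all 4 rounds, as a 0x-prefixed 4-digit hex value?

0x583C

s_0 = plaintext = 0x095C
s_1 = Round(s_0, k_0) = 0x5CEE
s_2 = Round(s_1, k_1) = 0xEE9A
s_3 = Round(s_2, k_2) = 0x9A58
s_4 = Round(s_3, k_3) = 0x583C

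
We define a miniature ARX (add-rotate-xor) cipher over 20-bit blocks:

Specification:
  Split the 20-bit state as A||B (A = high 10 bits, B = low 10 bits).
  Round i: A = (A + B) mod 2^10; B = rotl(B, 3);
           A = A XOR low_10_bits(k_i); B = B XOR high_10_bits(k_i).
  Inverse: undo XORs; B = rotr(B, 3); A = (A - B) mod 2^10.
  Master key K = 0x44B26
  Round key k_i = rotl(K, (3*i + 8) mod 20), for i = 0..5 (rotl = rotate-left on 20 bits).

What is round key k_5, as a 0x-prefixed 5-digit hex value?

0x25932

K = 0x44B26
k_0 = rotl(K, (3*0+8) mod 20) = rotl(K, 8) = 0xB2644
k_1 = rotl(K, (3*1+8) mod 20) = rotl(K, 11) = 0x93225
k_2 = rotl(K, (3*2+8) mod 20) = rotl(K, 14) = 0x9912C
k_3 = rotl(K, (3*3+8) mod 20) = rotl(K, 17) = 0xC8964
k_4 = rotl(K, (3*4+8) mod 20) = rotl(K, 0) = 0x44B26
k_5 = rotl(K, (3*5+8) mod 20) = rotl(K, 3) = 0x25932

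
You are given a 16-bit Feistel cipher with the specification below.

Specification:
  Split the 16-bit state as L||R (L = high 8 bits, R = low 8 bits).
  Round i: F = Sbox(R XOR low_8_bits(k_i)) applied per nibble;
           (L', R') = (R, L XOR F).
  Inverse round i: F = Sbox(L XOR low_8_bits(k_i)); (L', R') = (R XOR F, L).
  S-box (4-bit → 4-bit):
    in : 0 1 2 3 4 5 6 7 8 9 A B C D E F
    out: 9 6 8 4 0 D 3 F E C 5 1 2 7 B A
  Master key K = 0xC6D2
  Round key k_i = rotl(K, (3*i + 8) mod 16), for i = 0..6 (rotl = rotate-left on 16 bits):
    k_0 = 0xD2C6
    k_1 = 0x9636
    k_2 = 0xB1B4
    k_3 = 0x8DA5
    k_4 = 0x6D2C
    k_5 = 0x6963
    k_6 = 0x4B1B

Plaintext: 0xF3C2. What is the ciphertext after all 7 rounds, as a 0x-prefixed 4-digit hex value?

s_0 = plaintext = 0xF3C2
s_1 = Round(s_0, k_0) = 0xC263
s_2 = Round(s_1, k_1) = 0x631F
s_3 = Round(s_2, k_2) = 0x1F32
s_4 = Round(s_3, k_3) = 0x32D0
s_5 = Round(s_4, k_4) = 0xD090
s_6 = Round(s_5, k_5) = 0x9074
s_7 = Round(s_6, k_6) = 0x74AA

0x74AA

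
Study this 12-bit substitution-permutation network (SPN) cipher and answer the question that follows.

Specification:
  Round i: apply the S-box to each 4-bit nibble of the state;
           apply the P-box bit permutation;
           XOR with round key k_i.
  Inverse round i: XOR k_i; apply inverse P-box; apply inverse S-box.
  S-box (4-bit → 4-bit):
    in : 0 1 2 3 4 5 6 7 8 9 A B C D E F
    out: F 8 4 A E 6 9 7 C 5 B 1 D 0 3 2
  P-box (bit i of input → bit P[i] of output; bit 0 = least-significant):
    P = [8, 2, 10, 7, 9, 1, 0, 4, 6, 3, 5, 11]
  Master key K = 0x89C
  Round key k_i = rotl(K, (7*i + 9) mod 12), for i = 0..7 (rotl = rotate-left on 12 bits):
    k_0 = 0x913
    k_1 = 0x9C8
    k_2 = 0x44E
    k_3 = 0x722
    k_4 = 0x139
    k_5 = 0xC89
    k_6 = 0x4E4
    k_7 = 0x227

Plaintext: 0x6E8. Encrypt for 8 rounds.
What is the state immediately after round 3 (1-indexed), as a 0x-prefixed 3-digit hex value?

0x1AB

s_0 = plaintext = 0x6E8
s_1 = Round(s_0, k_0) = 0x7D1
s_2 = Round(s_1, k_1) = 0x920
s_3 = Round(s_2, k_2) = 0x1AB
s_4 = Round(s_3, k_3) = 0xC30
s_5 = Round(s_4, k_4) = 0xCCF
s_6 = Round(s_5, k_5) = 0x6FC
s_7 = Round(s_6, k_6) = 0x926
s_8 = Round(s_7, k_7) = 0x3C6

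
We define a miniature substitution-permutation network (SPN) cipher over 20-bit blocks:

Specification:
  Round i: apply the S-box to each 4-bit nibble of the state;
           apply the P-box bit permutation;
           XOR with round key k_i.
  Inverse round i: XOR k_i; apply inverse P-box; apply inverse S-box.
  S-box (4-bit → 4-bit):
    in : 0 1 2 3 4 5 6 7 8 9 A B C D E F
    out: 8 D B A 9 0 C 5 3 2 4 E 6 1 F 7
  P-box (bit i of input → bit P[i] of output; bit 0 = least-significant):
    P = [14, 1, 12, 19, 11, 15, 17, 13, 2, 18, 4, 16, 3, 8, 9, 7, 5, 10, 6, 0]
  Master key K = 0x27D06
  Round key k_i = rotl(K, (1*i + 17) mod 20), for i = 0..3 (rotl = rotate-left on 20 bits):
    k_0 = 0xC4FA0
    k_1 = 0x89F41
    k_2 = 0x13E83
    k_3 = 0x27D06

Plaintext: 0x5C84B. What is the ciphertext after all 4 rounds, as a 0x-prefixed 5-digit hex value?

s_0 = plaintext = 0x5C84B
s_1 = Round(s_0, k_0) = 0x074A6
s_2 = Round(s_1, k_1) = 0x38D4C
s_3 = Round(s_2, k_2) = 0x1038C
s_4 = Round(s_3, k_3) = 0x7E5E5

0x7E5E5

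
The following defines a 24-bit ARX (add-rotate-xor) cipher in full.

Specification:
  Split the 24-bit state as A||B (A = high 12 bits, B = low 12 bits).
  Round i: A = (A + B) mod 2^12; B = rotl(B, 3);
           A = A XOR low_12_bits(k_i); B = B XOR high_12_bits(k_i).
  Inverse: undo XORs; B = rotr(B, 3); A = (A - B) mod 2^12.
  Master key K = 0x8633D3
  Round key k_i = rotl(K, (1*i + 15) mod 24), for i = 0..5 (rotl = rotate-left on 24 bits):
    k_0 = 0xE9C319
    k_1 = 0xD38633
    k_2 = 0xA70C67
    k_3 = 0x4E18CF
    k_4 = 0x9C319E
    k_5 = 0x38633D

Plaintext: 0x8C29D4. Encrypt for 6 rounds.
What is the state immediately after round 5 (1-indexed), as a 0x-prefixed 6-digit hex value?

0x67B37F

s_0 = plaintext = 0x8C29D4
s_1 = Round(s_0, k_0) = 0x18F038
s_2 = Round(s_1, k_1) = 0x7F4CF8
s_3 = Round(s_2, k_2) = 0x88BDB6
s_4 = Round(s_3, k_3) = 0xE8E957
s_5 = Round(s_4, k_4) = 0x67B37F
s_6 = Round(s_5, k_5) = 0xAC787F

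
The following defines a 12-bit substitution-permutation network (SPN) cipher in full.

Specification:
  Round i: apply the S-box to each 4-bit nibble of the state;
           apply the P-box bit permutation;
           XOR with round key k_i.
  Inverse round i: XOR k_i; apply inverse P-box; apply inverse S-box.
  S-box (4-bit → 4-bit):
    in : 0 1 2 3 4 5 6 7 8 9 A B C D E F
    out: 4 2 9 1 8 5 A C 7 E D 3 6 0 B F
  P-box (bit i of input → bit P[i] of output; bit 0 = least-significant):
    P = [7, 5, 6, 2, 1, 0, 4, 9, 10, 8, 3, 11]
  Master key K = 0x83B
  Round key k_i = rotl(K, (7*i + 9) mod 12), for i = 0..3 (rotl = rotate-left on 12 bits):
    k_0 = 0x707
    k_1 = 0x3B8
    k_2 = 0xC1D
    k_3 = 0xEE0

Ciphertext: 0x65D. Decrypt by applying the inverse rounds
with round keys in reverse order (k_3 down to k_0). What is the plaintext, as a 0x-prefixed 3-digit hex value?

s_0 = ciphertext = 0x65D
s_1 = InvRound(s_0, k_3) = 0x7CE
s_2 = InvRound(s_1, k_2) = 0x6F5
s_3 = InvRound(s_2, k_1) = 0x817
s_4 = InvRound(s_3, k_0) = 0xE7D

0xE7D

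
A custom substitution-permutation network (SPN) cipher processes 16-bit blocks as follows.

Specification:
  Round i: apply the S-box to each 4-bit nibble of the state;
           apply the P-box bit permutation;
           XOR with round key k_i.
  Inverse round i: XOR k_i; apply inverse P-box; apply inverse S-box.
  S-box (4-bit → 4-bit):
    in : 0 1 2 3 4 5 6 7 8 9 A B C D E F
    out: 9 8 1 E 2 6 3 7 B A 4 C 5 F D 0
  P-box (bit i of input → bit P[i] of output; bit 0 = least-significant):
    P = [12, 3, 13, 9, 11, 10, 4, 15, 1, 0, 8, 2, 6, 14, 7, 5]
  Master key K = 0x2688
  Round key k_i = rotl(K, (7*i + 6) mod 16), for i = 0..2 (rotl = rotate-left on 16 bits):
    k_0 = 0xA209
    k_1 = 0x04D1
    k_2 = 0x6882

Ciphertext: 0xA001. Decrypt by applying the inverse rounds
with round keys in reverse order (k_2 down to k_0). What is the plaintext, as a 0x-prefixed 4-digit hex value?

0x3410

s_0 = ciphertext = 0xA001
s_1 = InvRound(s_0, k_2) = 0x560F
s_2 = InvRound(s_1, k_1) = 0x70A8
s_3 = InvRound(s_2, k_0) = 0x3410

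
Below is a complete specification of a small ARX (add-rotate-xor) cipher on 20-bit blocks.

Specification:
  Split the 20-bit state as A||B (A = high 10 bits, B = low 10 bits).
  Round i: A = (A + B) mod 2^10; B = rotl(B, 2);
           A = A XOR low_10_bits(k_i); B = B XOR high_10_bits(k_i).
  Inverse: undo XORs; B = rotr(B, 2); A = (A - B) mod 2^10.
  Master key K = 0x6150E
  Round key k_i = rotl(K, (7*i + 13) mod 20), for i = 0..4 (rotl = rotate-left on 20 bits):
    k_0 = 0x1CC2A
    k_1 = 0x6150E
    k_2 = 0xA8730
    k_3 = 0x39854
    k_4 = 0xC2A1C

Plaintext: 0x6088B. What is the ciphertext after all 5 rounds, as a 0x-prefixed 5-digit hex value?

s_0 = plaintext = 0x6088B
s_1 = Round(s_0, k_0) = 0x89E5F
s_2 = Round(s_1, k_1) = 0x620FB
s_3 = Round(s_2, k_2) = 0x6CD4D
s_4 = Round(s_3, k_3) = 0xD51D3
s_5 = Round(s_4, k_4) = 0xCEC47

0xCEC47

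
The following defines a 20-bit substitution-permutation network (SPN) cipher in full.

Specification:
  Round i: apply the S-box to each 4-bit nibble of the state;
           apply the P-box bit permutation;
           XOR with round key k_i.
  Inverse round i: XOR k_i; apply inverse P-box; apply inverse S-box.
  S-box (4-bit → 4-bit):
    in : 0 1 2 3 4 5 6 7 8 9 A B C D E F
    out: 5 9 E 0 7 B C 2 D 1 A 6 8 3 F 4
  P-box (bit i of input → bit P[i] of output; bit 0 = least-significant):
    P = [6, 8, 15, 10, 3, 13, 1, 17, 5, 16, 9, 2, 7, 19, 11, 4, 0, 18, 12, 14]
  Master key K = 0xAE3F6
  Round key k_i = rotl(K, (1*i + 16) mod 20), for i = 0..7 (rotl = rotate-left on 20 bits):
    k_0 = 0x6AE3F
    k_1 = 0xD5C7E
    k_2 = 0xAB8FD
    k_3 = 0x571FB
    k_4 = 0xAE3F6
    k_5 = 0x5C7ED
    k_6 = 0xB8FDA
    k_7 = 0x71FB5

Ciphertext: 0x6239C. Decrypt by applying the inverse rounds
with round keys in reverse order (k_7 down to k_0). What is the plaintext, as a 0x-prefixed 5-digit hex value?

0xED609

s_0 = ciphertext = 0x6239C
s_1 = InvRound(s_0, k_7) = 0x0FDDC
s_2 = InvRound(s_1, k_6) = 0x67223
s_3 = InvRound(s_2, k_5) = 0xF9AEE
s_4 = InvRound(s_3, k_4) = 0x267D7
s_5 = InvRound(s_4, k_3) = 0xB3E1C
s_6 = InvRound(s_5, k_2) = 0x99438
s_7 = InvRound(s_6, k_1) = 0xAFCF0
s_8 = InvRound(s_7, k_0) = 0xED609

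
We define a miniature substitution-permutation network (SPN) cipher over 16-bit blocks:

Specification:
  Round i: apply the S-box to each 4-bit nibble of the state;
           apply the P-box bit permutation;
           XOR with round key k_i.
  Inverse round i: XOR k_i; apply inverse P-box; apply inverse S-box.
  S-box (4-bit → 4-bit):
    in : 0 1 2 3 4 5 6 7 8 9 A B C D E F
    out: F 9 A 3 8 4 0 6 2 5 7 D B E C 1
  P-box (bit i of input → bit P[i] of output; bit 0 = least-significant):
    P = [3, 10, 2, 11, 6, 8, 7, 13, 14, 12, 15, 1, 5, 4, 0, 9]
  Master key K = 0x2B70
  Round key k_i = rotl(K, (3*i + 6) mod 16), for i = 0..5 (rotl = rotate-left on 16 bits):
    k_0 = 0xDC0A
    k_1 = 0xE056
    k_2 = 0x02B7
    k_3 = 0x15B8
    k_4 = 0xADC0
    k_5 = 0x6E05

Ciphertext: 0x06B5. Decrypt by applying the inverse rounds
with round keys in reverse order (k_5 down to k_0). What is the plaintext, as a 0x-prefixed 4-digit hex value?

s_0 = ciphertext = 0x06B5
s_1 = InvRound(s_0, k_5) = 0x3FE4
s_2 = InvRound(s_1, k_4) = 0x1765
s_3 = InvRound(s_2, k_3) = 0xD699
s_4 = InvRound(s_3, k_2) = 0xF06A
s_5 = InvRound(s_4, k_1) = 0x3869
s_6 = InvRound(s_5, k_0) = 0x9B18

0x9B18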